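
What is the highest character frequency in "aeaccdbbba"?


Input: aeaccdbbba
Character counts:
  'a': 3
  'b': 3
  'c': 2
  'd': 1
  'e': 1
Maximum frequency: 3

3


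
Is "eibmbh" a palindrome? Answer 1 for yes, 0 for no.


Input: eibmbh
Reversed: hbmbie
  Compare pos 0 ('e') with pos 5 ('h'): MISMATCH
  Compare pos 1 ('i') with pos 4 ('b'): MISMATCH
  Compare pos 2 ('b') with pos 3 ('m'): MISMATCH
Result: not a palindrome

0


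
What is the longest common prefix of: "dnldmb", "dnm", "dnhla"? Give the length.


Words: dnldmb, dnm, dnhla
  Position 0: all 'd' => match
  Position 1: all 'n' => match
  Position 2: ('l', 'm', 'h') => mismatch, stop
LCP = "dn" (length 2)

2


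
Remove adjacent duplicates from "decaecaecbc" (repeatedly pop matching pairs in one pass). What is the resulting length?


Input: decaecaecbc
Stack-based adjacent duplicate removal:
  Read 'd': push. Stack: d
  Read 'e': push. Stack: de
  Read 'c': push. Stack: dec
  Read 'a': push. Stack: deca
  Read 'e': push. Stack: decae
  Read 'c': push. Stack: decaec
  Read 'a': push. Stack: decaeca
  Read 'e': push. Stack: decaecae
  Read 'c': push. Stack: decaecaec
  Read 'b': push. Stack: decaecaecb
  Read 'c': push. Stack: decaecaecbc
Final stack: "decaecaecbc" (length 11)

11


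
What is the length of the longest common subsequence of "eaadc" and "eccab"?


LCS of "eaadc" and "eccab"
DP table:
           e    c    c    a    b
      0    0    0    0    0    0
  e   0    1    1    1    1    1
  a   0    1    1    1    2    2
  a   0    1    1    1    2    2
  d   0    1    1    1    2    2
  c   0    1    2    2    2    2
LCS length = dp[5][5] = 2

2


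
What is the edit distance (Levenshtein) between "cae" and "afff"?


Computing edit distance: "cae" -> "afff"
DP table:
           a    f    f    f
      0    1    2    3    4
  c   1    1    2    3    4
  a   2    1    2    3    4
  e   3    2    2    3    4
Edit distance = dp[3][4] = 4

4


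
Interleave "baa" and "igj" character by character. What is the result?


Interleaving "baa" and "igj":
  Position 0: 'b' from first, 'i' from second => "bi"
  Position 1: 'a' from first, 'g' from second => "ag"
  Position 2: 'a' from first, 'j' from second => "aj"
Result: biagaj

biagaj


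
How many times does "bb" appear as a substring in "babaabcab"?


Searching for "bb" in "babaabcab"
Scanning each position:
  Position 0: "ba" => no
  Position 1: "ab" => no
  Position 2: "ba" => no
  Position 3: "aa" => no
  Position 4: "ab" => no
  Position 5: "bc" => no
  Position 6: "ca" => no
  Position 7: "ab" => no
Total occurrences: 0

0


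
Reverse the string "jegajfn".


Input: jegajfn
Reading characters right to left:
  Position 6: 'n'
  Position 5: 'f'
  Position 4: 'j'
  Position 3: 'a'
  Position 2: 'g'
  Position 1: 'e'
  Position 0: 'j'
Reversed: nfjagej

nfjagej


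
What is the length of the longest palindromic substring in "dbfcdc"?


Input: "dbfcdc"
Checking substrings for palindromes:
  [3:6] "cdc" (len 3) => palindrome
Longest palindromic substring: "cdc" with length 3

3


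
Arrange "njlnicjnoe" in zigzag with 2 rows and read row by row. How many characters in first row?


Zigzag "njlnicjnoe" into 2 rows:
Placing characters:
  'n' => row 0
  'j' => row 1
  'l' => row 0
  'n' => row 1
  'i' => row 0
  'c' => row 1
  'j' => row 0
  'n' => row 1
  'o' => row 0
  'e' => row 1
Rows:
  Row 0: "nlijo"
  Row 1: "jncne"
First row length: 5

5


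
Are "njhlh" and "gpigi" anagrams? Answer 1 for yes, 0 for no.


Strings: "njhlh", "gpigi"
Sorted first:  hhjln
Sorted second: ggiip
Differ at position 0: 'h' vs 'g' => not anagrams

0


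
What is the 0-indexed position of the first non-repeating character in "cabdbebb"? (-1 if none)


Input: cabdbebb
Character frequencies:
  'a': 1
  'b': 4
  'c': 1
  'd': 1
  'e': 1
Scanning left to right for freq == 1:
  Position 0 ('c'): unique! => answer = 0

0


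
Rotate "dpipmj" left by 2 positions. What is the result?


Input: "dpipmj", rotate left by 2
First 2 characters: "dp"
Remaining characters: "ipmj"
Concatenate remaining + first: "ipmj" + "dp" = "ipmjdp"

ipmjdp


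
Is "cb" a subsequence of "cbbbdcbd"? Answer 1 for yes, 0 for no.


Check if "cb" is a subsequence of "cbbbdcbd"
Greedy scan:
  Position 0 ('c'): matches sub[0] = 'c'
  Position 1 ('b'): matches sub[1] = 'b'
  Position 2 ('b'): no match needed
  Position 3 ('b'): no match needed
  Position 4 ('d'): no match needed
  Position 5 ('c'): no match needed
  Position 6 ('b'): no match needed
  Position 7 ('d'): no match needed
All 2 characters matched => is a subsequence

1


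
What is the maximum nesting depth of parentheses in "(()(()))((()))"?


Input: "(()(()))((()))"
Tracking depth:
  Position 0 '(': depth becomes 1
  Position 1 '(': depth becomes 2
  Position 2 ')': depth becomes 1
  Position 3 '(': depth becomes 2
  Position 4 '(': depth becomes 3
  Position 5 ')': depth becomes 2
  Position 6 ')': depth becomes 1
  Position 7 ')': depth becomes 0
  Position 8 '(': depth becomes 1
  Position 9 '(': depth becomes 2
  Position 10 '(': depth becomes 3
  Position 11 ')': depth becomes 2
  Position 12 ')': depth becomes 1
  Position 13 ')': depth becomes 0
Maximum depth reached: 3

3


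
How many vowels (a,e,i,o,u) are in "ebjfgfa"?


Input: ebjfgfa
Checking each character:
  'e' at position 0: vowel (running total: 1)
  'b' at position 1: consonant
  'j' at position 2: consonant
  'f' at position 3: consonant
  'g' at position 4: consonant
  'f' at position 5: consonant
  'a' at position 6: vowel (running total: 2)
Total vowels: 2

2


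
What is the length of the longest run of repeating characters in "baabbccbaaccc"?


Input: "baabbccbaaccc"
Scanning for longest run:
  Position 1 ('a'): new char, reset run to 1
  Position 2 ('a'): continues run of 'a', length=2
  Position 3 ('b'): new char, reset run to 1
  Position 4 ('b'): continues run of 'b', length=2
  Position 5 ('c'): new char, reset run to 1
  Position 6 ('c'): continues run of 'c', length=2
  Position 7 ('b'): new char, reset run to 1
  Position 8 ('a'): new char, reset run to 1
  Position 9 ('a'): continues run of 'a', length=2
  Position 10 ('c'): new char, reset run to 1
  Position 11 ('c'): continues run of 'c', length=2
  Position 12 ('c'): continues run of 'c', length=3
Longest run: 'c' with length 3

3


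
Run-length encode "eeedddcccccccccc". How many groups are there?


Input: eeedddcccccccccc
Scanning for consecutive runs:
  Group 1: 'e' x 3 (positions 0-2)
  Group 2: 'd' x 3 (positions 3-5)
  Group 3: 'c' x 10 (positions 6-15)
Total groups: 3

3


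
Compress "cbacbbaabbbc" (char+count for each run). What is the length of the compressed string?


Input: cbacbbaabbbc
Runs:
  'c' x 1 => "c1"
  'b' x 1 => "b1"
  'a' x 1 => "a1"
  'c' x 1 => "c1"
  'b' x 2 => "b2"
  'a' x 2 => "a2"
  'b' x 3 => "b3"
  'c' x 1 => "c1"
Compressed: "c1b1a1c1b2a2b3c1"
Compressed length: 16

16


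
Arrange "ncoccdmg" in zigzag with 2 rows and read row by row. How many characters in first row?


Zigzag "ncoccdmg" into 2 rows:
Placing characters:
  'n' => row 0
  'c' => row 1
  'o' => row 0
  'c' => row 1
  'c' => row 0
  'd' => row 1
  'm' => row 0
  'g' => row 1
Rows:
  Row 0: "nocm"
  Row 1: "ccdg"
First row length: 4

4


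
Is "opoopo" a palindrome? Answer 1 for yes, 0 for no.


Input: opoopo
Reversed: opoopo
  Compare pos 0 ('o') with pos 5 ('o'): match
  Compare pos 1 ('p') with pos 4 ('p'): match
  Compare pos 2 ('o') with pos 3 ('o'): match
Result: palindrome

1


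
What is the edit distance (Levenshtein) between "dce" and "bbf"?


Computing edit distance: "dce" -> "bbf"
DP table:
           b    b    f
      0    1    2    3
  d   1    1    2    3
  c   2    2    2    3
  e   3    3    3    3
Edit distance = dp[3][3] = 3

3


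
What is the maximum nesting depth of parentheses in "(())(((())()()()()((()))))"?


Input: "(())(((())()()()()((()))))"
Tracking depth:
  Position 0 '(': depth becomes 1
  Position 1 '(': depth becomes 2
  Position 2 ')': depth becomes 1
  Position 3 ')': depth becomes 0
  Position 4 '(': depth becomes 1
  Position 5 '(': depth becomes 2
  Position 6 '(': depth becomes 3
  Position 7 '(': depth becomes 4
  Position 8 ')': depth becomes 3
  Position 9 ')': depth becomes 2
  Position 10 '(': depth becomes 3
  Position 11 ')': depth becomes 2
  Position 12 '(': depth becomes 3
  Position 13 ')': depth becomes 2
  Position 14 '(': depth becomes 3
  Position 15 ')': depth becomes 2
  Position 16 '(': depth becomes 3
  Position 17 ')': depth becomes 2
  Position 18 '(': depth becomes 3
  Position 19 '(': depth becomes 4
  Position 20 '(': depth becomes 5
  Position 21 ')': depth becomes 4
  Position 22 ')': depth becomes 3
  Position 23 ')': depth becomes 2
  Position 24 ')': depth becomes 1
  Position 25 ')': depth becomes 0
Maximum depth reached: 5

5


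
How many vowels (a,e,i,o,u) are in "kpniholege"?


Input: kpniholege
Checking each character:
  'k' at position 0: consonant
  'p' at position 1: consonant
  'n' at position 2: consonant
  'i' at position 3: vowel (running total: 1)
  'h' at position 4: consonant
  'o' at position 5: vowel (running total: 2)
  'l' at position 6: consonant
  'e' at position 7: vowel (running total: 3)
  'g' at position 8: consonant
  'e' at position 9: vowel (running total: 4)
Total vowels: 4

4


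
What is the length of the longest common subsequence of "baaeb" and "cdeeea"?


LCS of "baaeb" and "cdeeea"
DP table:
           c    d    e    e    e    a
      0    0    0    0    0    0    0
  b   0    0    0    0    0    0    0
  a   0    0    0    0    0    0    1
  a   0    0    0    0    0    0    1
  e   0    0    0    1    1    1    1
  b   0    0    0    1    1    1    1
LCS length = dp[5][6] = 1

1


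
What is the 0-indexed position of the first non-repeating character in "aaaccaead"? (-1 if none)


Input: aaaccaead
Character frequencies:
  'a': 5
  'c': 2
  'd': 1
  'e': 1
Scanning left to right for freq == 1:
  Position 0 ('a'): freq=5, skip
  Position 1 ('a'): freq=5, skip
  Position 2 ('a'): freq=5, skip
  Position 3 ('c'): freq=2, skip
  Position 4 ('c'): freq=2, skip
  Position 5 ('a'): freq=5, skip
  Position 6 ('e'): unique! => answer = 6

6


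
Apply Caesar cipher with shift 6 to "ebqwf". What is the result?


Caesar cipher: shift "ebqwf" by 6
  'e' (pos 4) + 6 = pos 10 = 'k'
  'b' (pos 1) + 6 = pos 7 = 'h'
  'q' (pos 16) + 6 = pos 22 = 'w'
  'w' (pos 22) + 6 = pos 2 = 'c'
  'f' (pos 5) + 6 = pos 11 = 'l'
Result: khwcl

khwcl


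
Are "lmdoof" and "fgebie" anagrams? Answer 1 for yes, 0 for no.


Strings: "lmdoof", "fgebie"
Sorted first:  dflmoo
Sorted second: beefgi
Differ at position 0: 'd' vs 'b' => not anagrams

0


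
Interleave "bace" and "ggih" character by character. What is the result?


Interleaving "bace" and "ggih":
  Position 0: 'b' from first, 'g' from second => "bg"
  Position 1: 'a' from first, 'g' from second => "ag"
  Position 2: 'c' from first, 'i' from second => "ci"
  Position 3: 'e' from first, 'h' from second => "eh"
Result: bgagcieh

bgagcieh


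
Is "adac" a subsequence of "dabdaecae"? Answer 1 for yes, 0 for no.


Check if "adac" is a subsequence of "dabdaecae"
Greedy scan:
  Position 0 ('d'): no match needed
  Position 1 ('a'): matches sub[0] = 'a'
  Position 2 ('b'): no match needed
  Position 3 ('d'): matches sub[1] = 'd'
  Position 4 ('a'): matches sub[2] = 'a'
  Position 5 ('e'): no match needed
  Position 6 ('c'): matches sub[3] = 'c'
  Position 7 ('a'): no match needed
  Position 8 ('e'): no match needed
All 4 characters matched => is a subsequence

1


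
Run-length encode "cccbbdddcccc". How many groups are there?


Input: cccbbdddcccc
Scanning for consecutive runs:
  Group 1: 'c' x 3 (positions 0-2)
  Group 2: 'b' x 2 (positions 3-4)
  Group 3: 'd' x 3 (positions 5-7)
  Group 4: 'c' x 4 (positions 8-11)
Total groups: 4

4


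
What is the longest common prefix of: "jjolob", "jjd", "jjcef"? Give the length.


Words: jjolob, jjd, jjcef
  Position 0: all 'j' => match
  Position 1: all 'j' => match
  Position 2: ('o', 'd', 'c') => mismatch, stop
LCP = "jj" (length 2)

2


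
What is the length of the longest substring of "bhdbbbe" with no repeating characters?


Input: "bhdbbbe"
Sliding window (track last position of each char):
  Position 0 ('b'): window [0,0] length 1 -- new best
  Position 1 ('h'): window [0,1] length 2 -- new best
  Position 2 ('d'): window [0,2] length 3 -- new best
  Position 3 ('b'): repeat (last at 0), move window start to 1
  Position 3 ('b'): window [1,3] length 3
  Position 4 ('b'): repeat (last at 3), move window start to 4
  Position 4 ('b'): window [4,4] length 1
  Position 5 ('b'): repeat (last at 4), move window start to 5
  Position 5 ('b'): window [5,5] length 1
  Position 6 ('e'): window [5,6] length 2
Longest substring with no repeats: "bhd" with length 3

3


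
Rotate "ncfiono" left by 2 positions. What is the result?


Input: "ncfiono", rotate left by 2
First 2 characters: "nc"
Remaining characters: "fiono"
Concatenate remaining + first: "fiono" + "nc" = "fiononc"

fiononc


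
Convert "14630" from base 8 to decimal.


Input: "14630" in base 8
Positional expansion:
  Digit '1' (value 1) x 8^4 = 4096
  Digit '4' (value 4) x 8^3 = 2048
  Digit '6' (value 6) x 8^2 = 384
  Digit '3' (value 3) x 8^1 = 24
  Digit '0' (value 0) x 8^0 = 0
Sum = 6552

6552


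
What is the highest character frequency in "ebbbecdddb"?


Input: ebbbecdddb
Character counts:
  'b': 4
  'c': 1
  'd': 3
  'e': 2
Maximum frequency: 4

4


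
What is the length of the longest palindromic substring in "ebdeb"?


Input: "ebdeb"
Checking substrings for palindromes:
  No multi-char palindromic substrings found
Longest palindromic substring: "e" with length 1

1


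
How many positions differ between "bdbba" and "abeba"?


Comparing "bdbba" and "abeba" position by position:
  Position 0: 'b' vs 'a' => DIFFER
  Position 1: 'd' vs 'b' => DIFFER
  Position 2: 'b' vs 'e' => DIFFER
  Position 3: 'b' vs 'b' => same
  Position 4: 'a' vs 'a' => same
Positions that differ: 3

3


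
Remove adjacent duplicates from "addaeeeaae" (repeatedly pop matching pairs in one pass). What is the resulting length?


Input: addaeeeaae
Stack-based adjacent duplicate removal:
  Read 'a': push. Stack: a
  Read 'd': push. Stack: ad
  Read 'd': matches stack top 'd' => pop. Stack: a
  Read 'a': matches stack top 'a' => pop. Stack: (empty)
  Read 'e': push. Stack: e
  Read 'e': matches stack top 'e' => pop. Stack: (empty)
  Read 'e': push. Stack: e
  Read 'a': push. Stack: ea
  Read 'a': matches stack top 'a' => pop. Stack: e
  Read 'e': matches stack top 'e' => pop. Stack: (empty)
Final stack: "" (length 0)

0


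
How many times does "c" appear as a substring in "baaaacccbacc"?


Searching for "c" in "baaaacccbacc"
Scanning each position:
  Position 0: "b" => no
  Position 1: "a" => no
  Position 2: "a" => no
  Position 3: "a" => no
  Position 4: "a" => no
  Position 5: "c" => MATCH
  Position 6: "c" => MATCH
  Position 7: "c" => MATCH
  Position 8: "b" => no
  Position 9: "a" => no
  Position 10: "c" => MATCH
  Position 11: "c" => MATCH
Total occurrences: 5

5


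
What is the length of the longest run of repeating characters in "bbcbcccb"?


Input: "bbcbcccb"
Scanning for longest run:
  Position 1 ('b'): continues run of 'b', length=2
  Position 2 ('c'): new char, reset run to 1
  Position 3 ('b'): new char, reset run to 1
  Position 4 ('c'): new char, reset run to 1
  Position 5 ('c'): continues run of 'c', length=2
  Position 6 ('c'): continues run of 'c', length=3
  Position 7 ('b'): new char, reset run to 1
Longest run: 'c' with length 3

3


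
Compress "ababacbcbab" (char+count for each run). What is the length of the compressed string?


Input: ababacbcbab
Runs:
  'a' x 1 => "a1"
  'b' x 1 => "b1"
  'a' x 1 => "a1"
  'b' x 1 => "b1"
  'a' x 1 => "a1"
  'c' x 1 => "c1"
  'b' x 1 => "b1"
  'c' x 1 => "c1"
  'b' x 1 => "b1"
  'a' x 1 => "a1"
  'b' x 1 => "b1"
Compressed: "a1b1a1b1a1c1b1c1b1a1b1"
Compressed length: 22

22


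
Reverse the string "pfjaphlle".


Input: pfjaphlle
Reading characters right to left:
  Position 8: 'e'
  Position 7: 'l'
  Position 6: 'l'
  Position 5: 'h'
  Position 4: 'p'
  Position 3: 'a'
  Position 2: 'j'
  Position 1: 'f'
  Position 0: 'p'
Reversed: ellhpajfp

ellhpajfp


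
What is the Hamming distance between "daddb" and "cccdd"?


Comparing "daddb" and "cccdd" position by position:
  Position 0: 'd' vs 'c' => differ
  Position 1: 'a' vs 'c' => differ
  Position 2: 'd' vs 'c' => differ
  Position 3: 'd' vs 'd' => same
  Position 4: 'b' vs 'd' => differ
Total differences (Hamming distance): 4

4


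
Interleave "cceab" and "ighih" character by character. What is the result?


Interleaving "cceab" and "ighih":
  Position 0: 'c' from first, 'i' from second => "ci"
  Position 1: 'c' from first, 'g' from second => "cg"
  Position 2: 'e' from first, 'h' from second => "eh"
  Position 3: 'a' from first, 'i' from second => "ai"
  Position 4: 'b' from first, 'h' from second => "bh"
Result: cicgehaibh

cicgehaibh


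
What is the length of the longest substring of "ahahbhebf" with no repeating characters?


Input: "ahahbhebf"
Sliding window (track last position of each char):
  Position 0 ('a'): window [0,0] length 1 -- new best
  Position 1 ('h'): window [0,1] length 2 -- new best
  Position 2 ('a'): repeat (last at 0), move window start to 1
  Position 2 ('a'): window [1,2] length 2
  Position 3 ('h'): repeat (last at 1), move window start to 2
  Position 3 ('h'): window [2,3] length 2
  Position 4 ('b'): window [2,4] length 3 -- new best
  Position 5 ('h'): repeat (last at 3), move window start to 4
  Position 5 ('h'): window [4,5] length 2
  Position 6 ('e'): window [4,6] length 3
  Position 7 ('b'): repeat (last at 4), move window start to 5
  Position 7 ('b'): window [5,7] length 3
  Position 8 ('f'): window [5,8] length 4 -- new best
Longest substring with no repeats: "hebf" with length 4

4


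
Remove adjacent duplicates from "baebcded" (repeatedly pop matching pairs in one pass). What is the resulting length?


Input: baebcded
Stack-based adjacent duplicate removal:
  Read 'b': push. Stack: b
  Read 'a': push. Stack: ba
  Read 'e': push. Stack: bae
  Read 'b': push. Stack: baeb
  Read 'c': push. Stack: baebc
  Read 'd': push. Stack: baebcd
  Read 'e': push. Stack: baebcde
  Read 'd': push. Stack: baebcded
Final stack: "baebcded" (length 8)

8


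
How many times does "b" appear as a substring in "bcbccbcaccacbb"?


Searching for "b" in "bcbccbcaccacbb"
Scanning each position:
  Position 0: "b" => MATCH
  Position 1: "c" => no
  Position 2: "b" => MATCH
  Position 3: "c" => no
  Position 4: "c" => no
  Position 5: "b" => MATCH
  Position 6: "c" => no
  Position 7: "a" => no
  Position 8: "c" => no
  Position 9: "c" => no
  Position 10: "a" => no
  Position 11: "c" => no
  Position 12: "b" => MATCH
  Position 13: "b" => MATCH
Total occurrences: 5

5


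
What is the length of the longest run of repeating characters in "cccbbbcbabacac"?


Input: "cccbbbcbabacac"
Scanning for longest run:
  Position 1 ('c'): continues run of 'c', length=2
  Position 2 ('c'): continues run of 'c', length=3
  Position 3 ('b'): new char, reset run to 1
  Position 4 ('b'): continues run of 'b', length=2
  Position 5 ('b'): continues run of 'b', length=3
  Position 6 ('c'): new char, reset run to 1
  Position 7 ('b'): new char, reset run to 1
  Position 8 ('a'): new char, reset run to 1
  Position 9 ('b'): new char, reset run to 1
  Position 10 ('a'): new char, reset run to 1
  Position 11 ('c'): new char, reset run to 1
  Position 12 ('a'): new char, reset run to 1
  Position 13 ('c'): new char, reset run to 1
Longest run: 'c' with length 3

3


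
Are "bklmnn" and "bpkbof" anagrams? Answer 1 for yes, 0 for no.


Strings: "bklmnn", "bpkbof"
Sorted first:  bklmnn
Sorted second: bbfkop
Differ at position 1: 'k' vs 'b' => not anagrams

0


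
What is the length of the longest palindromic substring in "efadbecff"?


Input: "efadbecff"
Checking substrings for palindromes:
  [7:9] "ff" (len 2) => palindrome
Longest palindromic substring: "ff" with length 2

2


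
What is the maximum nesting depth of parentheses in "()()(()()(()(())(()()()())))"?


Input: "()()(()()(()(())(()()()())))"
Tracking depth:
  Position 0 '(': depth becomes 1
  Position 1 ')': depth becomes 0
  Position 2 '(': depth becomes 1
  Position 3 ')': depth becomes 0
  Position 4 '(': depth becomes 1
  Position 5 '(': depth becomes 2
  Position 6 ')': depth becomes 1
  Position 7 '(': depth becomes 2
  Position 8 ')': depth becomes 1
  Position 9 '(': depth becomes 2
  Position 10 '(': depth becomes 3
  Position 11 ')': depth becomes 2
  Position 12 '(': depth becomes 3
  Position 13 '(': depth becomes 4
  Position 14 ')': depth becomes 3
  Position 15 ')': depth becomes 2
  Position 16 '(': depth becomes 3
  Position 17 '(': depth becomes 4
  Position 18 ')': depth becomes 3
  Position 19 '(': depth becomes 4
  Position 20 ')': depth becomes 3
  Position 21 '(': depth becomes 4
  Position 22 ')': depth becomes 3
  Position 23 '(': depth becomes 4
  Position 24 ')': depth becomes 3
  Position 25 ')': depth becomes 2
  Position 26 ')': depth becomes 1
  Position 27 ')': depth becomes 0
Maximum depth reached: 4

4


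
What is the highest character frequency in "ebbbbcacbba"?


Input: ebbbbcacbba
Character counts:
  'a': 2
  'b': 6
  'c': 2
  'e': 1
Maximum frequency: 6

6


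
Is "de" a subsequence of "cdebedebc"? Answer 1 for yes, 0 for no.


Check if "de" is a subsequence of "cdebedebc"
Greedy scan:
  Position 0 ('c'): no match needed
  Position 1 ('d'): matches sub[0] = 'd'
  Position 2 ('e'): matches sub[1] = 'e'
  Position 3 ('b'): no match needed
  Position 4 ('e'): no match needed
  Position 5 ('d'): no match needed
  Position 6 ('e'): no match needed
  Position 7 ('b'): no match needed
  Position 8 ('c'): no match needed
All 2 characters matched => is a subsequence

1


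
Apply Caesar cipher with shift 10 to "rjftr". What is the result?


Caesar cipher: shift "rjftr" by 10
  'r' (pos 17) + 10 = pos 1 = 'b'
  'j' (pos 9) + 10 = pos 19 = 't'
  'f' (pos 5) + 10 = pos 15 = 'p'
  't' (pos 19) + 10 = pos 3 = 'd'
  'r' (pos 17) + 10 = pos 1 = 'b'
Result: btpdb

btpdb


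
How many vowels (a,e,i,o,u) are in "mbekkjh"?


Input: mbekkjh
Checking each character:
  'm' at position 0: consonant
  'b' at position 1: consonant
  'e' at position 2: vowel (running total: 1)
  'k' at position 3: consonant
  'k' at position 4: consonant
  'j' at position 5: consonant
  'h' at position 6: consonant
Total vowels: 1

1


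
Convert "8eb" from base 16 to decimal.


Input: "8eb" in base 16
Positional expansion:
  Digit '8' (value 8) x 16^2 = 2048
  Digit 'e' (value 14) x 16^1 = 224
  Digit 'b' (value 11) x 16^0 = 11
Sum = 2283

2283


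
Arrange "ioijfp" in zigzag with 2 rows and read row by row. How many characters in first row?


Zigzag "ioijfp" into 2 rows:
Placing characters:
  'i' => row 0
  'o' => row 1
  'i' => row 0
  'j' => row 1
  'f' => row 0
  'p' => row 1
Rows:
  Row 0: "iif"
  Row 1: "ojp"
First row length: 3

3


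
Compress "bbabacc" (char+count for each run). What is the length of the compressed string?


Input: bbabacc
Runs:
  'b' x 2 => "b2"
  'a' x 1 => "a1"
  'b' x 1 => "b1"
  'a' x 1 => "a1"
  'c' x 2 => "c2"
Compressed: "b2a1b1a1c2"
Compressed length: 10

10


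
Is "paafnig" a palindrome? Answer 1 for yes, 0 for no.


Input: paafnig
Reversed: ginfaap
  Compare pos 0 ('p') with pos 6 ('g'): MISMATCH
  Compare pos 1 ('a') with pos 5 ('i'): MISMATCH
  Compare pos 2 ('a') with pos 4 ('n'): MISMATCH
Result: not a palindrome

0


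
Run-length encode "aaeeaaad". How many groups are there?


Input: aaeeaaad
Scanning for consecutive runs:
  Group 1: 'a' x 2 (positions 0-1)
  Group 2: 'e' x 2 (positions 2-3)
  Group 3: 'a' x 3 (positions 4-6)
  Group 4: 'd' x 1 (positions 7-7)
Total groups: 4

4


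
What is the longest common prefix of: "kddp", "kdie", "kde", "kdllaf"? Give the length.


Words: kddp, kdie, kde, kdllaf
  Position 0: all 'k' => match
  Position 1: all 'd' => match
  Position 2: ('d', 'i', 'e', 'l') => mismatch, stop
LCP = "kd" (length 2)

2


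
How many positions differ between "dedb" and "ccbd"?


Comparing "dedb" and "ccbd" position by position:
  Position 0: 'd' vs 'c' => DIFFER
  Position 1: 'e' vs 'c' => DIFFER
  Position 2: 'd' vs 'b' => DIFFER
  Position 3: 'b' vs 'd' => DIFFER
Positions that differ: 4

4


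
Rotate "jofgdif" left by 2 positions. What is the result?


Input: "jofgdif", rotate left by 2
First 2 characters: "jo"
Remaining characters: "fgdif"
Concatenate remaining + first: "fgdif" + "jo" = "fgdifjo"

fgdifjo


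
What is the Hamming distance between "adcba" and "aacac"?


Comparing "adcba" and "aacac" position by position:
  Position 0: 'a' vs 'a' => same
  Position 1: 'd' vs 'a' => differ
  Position 2: 'c' vs 'c' => same
  Position 3: 'b' vs 'a' => differ
  Position 4: 'a' vs 'c' => differ
Total differences (Hamming distance): 3

3


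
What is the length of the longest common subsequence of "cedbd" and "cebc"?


LCS of "cedbd" and "cebc"
DP table:
           c    e    b    c
      0    0    0    0    0
  c   0    1    1    1    1
  e   0    1    2    2    2
  d   0    1    2    2    2
  b   0    1    2    3    3
  d   0    1    2    3    3
LCS length = dp[5][4] = 3

3


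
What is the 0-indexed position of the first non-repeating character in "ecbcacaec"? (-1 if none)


Input: ecbcacaec
Character frequencies:
  'a': 2
  'b': 1
  'c': 4
  'e': 2
Scanning left to right for freq == 1:
  Position 0 ('e'): freq=2, skip
  Position 1 ('c'): freq=4, skip
  Position 2 ('b'): unique! => answer = 2

2


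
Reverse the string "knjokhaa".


Input: knjokhaa
Reading characters right to left:
  Position 7: 'a'
  Position 6: 'a'
  Position 5: 'h'
  Position 4: 'k'
  Position 3: 'o'
  Position 2: 'j'
  Position 1: 'n'
  Position 0: 'k'
Reversed: aahkojnk

aahkojnk


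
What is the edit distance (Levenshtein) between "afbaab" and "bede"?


Computing edit distance: "afbaab" -> "bede"
DP table:
           b    e    d    e
      0    1    2    3    4
  a   1    1    2    3    4
  f   2    2    2    3    4
  b   3    2    3    3    4
  a   4    3    3    4    4
  a   5    4    4    4    5
  b   6    5    5    5    5
Edit distance = dp[6][4] = 5

5


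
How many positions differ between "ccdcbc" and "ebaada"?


Comparing "ccdcbc" and "ebaada" position by position:
  Position 0: 'c' vs 'e' => DIFFER
  Position 1: 'c' vs 'b' => DIFFER
  Position 2: 'd' vs 'a' => DIFFER
  Position 3: 'c' vs 'a' => DIFFER
  Position 4: 'b' vs 'd' => DIFFER
  Position 5: 'c' vs 'a' => DIFFER
Positions that differ: 6

6


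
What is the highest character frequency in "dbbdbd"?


Input: dbbdbd
Character counts:
  'b': 3
  'd': 3
Maximum frequency: 3

3


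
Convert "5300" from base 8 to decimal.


Input: "5300" in base 8
Positional expansion:
  Digit '5' (value 5) x 8^3 = 2560
  Digit '3' (value 3) x 8^2 = 192
  Digit '0' (value 0) x 8^1 = 0
  Digit '0' (value 0) x 8^0 = 0
Sum = 2752

2752


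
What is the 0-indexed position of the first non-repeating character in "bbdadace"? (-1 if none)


Input: bbdadace
Character frequencies:
  'a': 2
  'b': 2
  'c': 1
  'd': 2
  'e': 1
Scanning left to right for freq == 1:
  Position 0 ('b'): freq=2, skip
  Position 1 ('b'): freq=2, skip
  Position 2 ('d'): freq=2, skip
  Position 3 ('a'): freq=2, skip
  Position 4 ('d'): freq=2, skip
  Position 5 ('a'): freq=2, skip
  Position 6 ('c'): unique! => answer = 6

6


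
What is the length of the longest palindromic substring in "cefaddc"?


Input: "cefaddc"
Checking substrings for palindromes:
  [4:6] "dd" (len 2) => palindrome
Longest palindromic substring: "dd" with length 2

2


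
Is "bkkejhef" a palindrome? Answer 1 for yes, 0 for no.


Input: bkkejhef
Reversed: fehjekkb
  Compare pos 0 ('b') with pos 7 ('f'): MISMATCH
  Compare pos 1 ('k') with pos 6 ('e'): MISMATCH
  Compare pos 2 ('k') with pos 5 ('h'): MISMATCH
  Compare pos 3 ('e') with pos 4 ('j'): MISMATCH
Result: not a palindrome

0


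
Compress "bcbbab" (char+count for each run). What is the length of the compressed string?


Input: bcbbab
Runs:
  'b' x 1 => "b1"
  'c' x 1 => "c1"
  'b' x 2 => "b2"
  'a' x 1 => "a1"
  'b' x 1 => "b1"
Compressed: "b1c1b2a1b1"
Compressed length: 10

10


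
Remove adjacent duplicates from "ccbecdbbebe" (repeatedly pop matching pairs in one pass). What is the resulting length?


Input: ccbecdbbebe
Stack-based adjacent duplicate removal:
  Read 'c': push. Stack: c
  Read 'c': matches stack top 'c' => pop. Stack: (empty)
  Read 'b': push. Stack: b
  Read 'e': push. Stack: be
  Read 'c': push. Stack: bec
  Read 'd': push. Stack: becd
  Read 'b': push. Stack: becdb
  Read 'b': matches stack top 'b' => pop. Stack: becd
  Read 'e': push. Stack: becde
  Read 'b': push. Stack: becdeb
  Read 'e': push. Stack: becdebe
Final stack: "becdebe" (length 7)

7


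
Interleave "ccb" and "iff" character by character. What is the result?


Interleaving "ccb" and "iff":
  Position 0: 'c' from first, 'i' from second => "ci"
  Position 1: 'c' from first, 'f' from second => "cf"
  Position 2: 'b' from first, 'f' from second => "bf"
Result: cicfbf

cicfbf


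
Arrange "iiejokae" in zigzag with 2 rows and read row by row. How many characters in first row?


Zigzag "iiejokae" into 2 rows:
Placing characters:
  'i' => row 0
  'i' => row 1
  'e' => row 0
  'j' => row 1
  'o' => row 0
  'k' => row 1
  'a' => row 0
  'e' => row 1
Rows:
  Row 0: "ieoa"
  Row 1: "ijke"
First row length: 4

4


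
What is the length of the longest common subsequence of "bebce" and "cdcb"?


LCS of "bebce" and "cdcb"
DP table:
           c    d    c    b
      0    0    0    0    0
  b   0    0    0    0    1
  e   0    0    0    0    1
  b   0    0    0    0    1
  c   0    1    1    1    1
  e   0    1    1    1    1
LCS length = dp[5][4] = 1

1


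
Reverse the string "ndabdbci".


Input: ndabdbci
Reading characters right to left:
  Position 7: 'i'
  Position 6: 'c'
  Position 5: 'b'
  Position 4: 'd'
  Position 3: 'b'
  Position 2: 'a'
  Position 1: 'd'
  Position 0: 'n'
Reversed: icbdbadn

icbdbadn


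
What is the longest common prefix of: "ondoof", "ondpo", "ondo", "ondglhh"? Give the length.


Words: ondoof, ondpo, ondo, ondglhh
  Position 0: all 'o' => match
  Position 1: all 'n' => match
  Position 2: all 'd' => match
  Position 3: ('o', 'p', 'o', 'g') => mismatch, stop
LCP = "ond" (length 3)

3


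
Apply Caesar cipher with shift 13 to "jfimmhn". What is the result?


Caesar cipher: shift "jfimmhn" by 13
  'j' (pos 9) + 13 = pos 22 = 'w'
  'f' (pos 5) + 13 = pos 18 = 's'
  'i' (pos 8) + 13 = pos 21 = 'v'
  'm' (pos 12) + 13 = pos 25 = 'z'
  'm' (pos 12) + 13 = pos 25 = 'z'
  'h' (pos 7) + 13 = pos 20 = 'u'
  'n' (pos 13) + 13 = pos 0 = 'a'
Result: wsvzzua

wsvzzua


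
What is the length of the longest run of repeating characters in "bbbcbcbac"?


Input: "bbbcbcbac"
Scanning for longest run:
  Position 1 ('b'): continues run of 'b', length=2
  Position 2 ('b'): continues run of 'b', length=3
  Position 3 ('c'): new char, reset run to 1
  Position 4 ('b'): new char, reset run to 1
  Position 5 ('c'): new char, reset run to 1
  Position 6 ('b'): new char, reset run to 1
  Position 7 ('a'): new char, reset run to 1
  Position 8 ('c'): new char, reset run to 1
Longest run: 'b' with length 3

3


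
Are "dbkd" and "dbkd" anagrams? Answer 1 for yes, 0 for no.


Strings: "dbkd", "dbkd"
Sorted first:  bddk
Sorted second: bddk
Sorted forms match => anagrams

1


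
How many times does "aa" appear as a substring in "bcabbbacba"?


Searching for "aa" in "bcabbbacba"
Scanning each position:
  Position 0: "bc" => no
  Position 1: "ca" => no
  Position 2: "ab" => no
  Position 3: "bb" => no
  Position 4: "bb" => no
  Position 5: "ba" => no
  Position 6: "ac" => no
  Position 7: "cb" => no
  Position 8: "ba" => no
Total occurrences: 0

0


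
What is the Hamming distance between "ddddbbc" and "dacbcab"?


Comparing "ddddbbc" and "dacbcab" position by position:
  Position 0: 'd' vs 'd' => same
  Position 1: 'd' vs 'a' => differ
  Position 2: 'd' vs 'c' => differ
  Position 3: 'd' vs 'b' => differ
  Position 4: 'b' vs 'c' => differ
  Position 5: 'b' vs 'a' => differ
  Position 6: 'c' vs 'b' => differ
Total differences (Hamming distance): 6

6


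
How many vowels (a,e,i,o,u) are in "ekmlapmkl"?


Input: ekmlapmkl
Checking each character:
  'e' at position 0: vowel (running total: 1)
  'k' at position 1: consonant
  'm' at position 2: consonant
  'l' at position 3: consonant
  'a' at position 4: vowel (running total: 2)
  'p' at position 5: consonant
  'm' at position 6: consonant
  'k' at position 7: consonant
  'l' at position 8: consonant
Total vowels: 2

2


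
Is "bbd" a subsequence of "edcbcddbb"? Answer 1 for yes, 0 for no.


Check if "bbd" is a subsequence of "edcbcddbb"
Greedy scan:
  Position 0 ('e'): no match needed
  Position 1 ('d'): no match needed
  Position 2 ('c'): no match needed
  Position 3 ('b'): matches sub[0] = 'b'
  Position 4 ('c'): no match needed
  Position 5 ('d'): no match needed
  Position 6 ('d'): no match needed
  Position 7 ('b'): matches sub[1] = 'b'
  Position 8 ('b'): no match needed
Only matched 2/3 characters => not a subsequence

0


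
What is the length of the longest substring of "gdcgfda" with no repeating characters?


Input: "gdcgfda"
Sliding window (track last position of each char):
  Position 0 ('g'): window [0,0] length 1 -- new best
  Position 1 ('d'): window [0,1] length 2 -- new best
  Position 2 ('c'): window [0,2] length 3 -- new best
  Position 3 ('g'): repeat (last at 0), move window start to 1
  Position 3 ('g'): window [1,3] length 3
  Position 4 ('f'): window [1,4] length 4 -- new best
  Position 5 ('d'): repeat (last at 1), move window start to 2
  Position 5 ('d'): window [2,5] length 4
  Position 6 ('a'): window [2,6] length 5 -- new best
Longest substring with no repeats: "cgfda" with length 5

5


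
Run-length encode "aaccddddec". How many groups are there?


Input: aaccddddec
Scanning for consecutive runs:
  Group 1: 'a' x 2 (positions 0-1)
  Group 2: 'c' x 2 (positions 2-3)
  Group 3: 'd' x 4 (positions 4-7)
  Group 4: 'e' x 1 (positions 8-8)
  Group 5: 'c' x 1 (positions 9-9)
Total groups: 5

5


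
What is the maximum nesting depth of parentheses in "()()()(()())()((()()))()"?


Input: "()()()(()())()((()()))()"
Tracking depth:
  Position 0 '(': depth becomes 1
  Position 1 ')': depth becomes 0
  Position 2 '(': depth becomes 1
  Position 3 ')': depth becomes 0
  Position 4 '(': depth becomes 1
  Position 5 ')': depth becomes 0
  Position 6 '(': depth becomes 1
  Position 7 '(': depth becomes 2
  Position 8 ')': depth becomes 1
  Position 9 '(': depth becomes 2
  Position 10 ')': depth becomes 1
  Position 11 ')': depth becomes 0
  Position 12 '(': depth becomes 1
  Position 13 ')': depth becomes 0
  Position 14 '(': depth becomes 1
  Position 15 '(': depth becomes 2
  Position 16 '(': depth becomes 3
  Position 17 ')': depth becomes 2
  Position 18 '(': depth becomes 3
  Position 19 ')': depth becomes 2
  Position 20 ')': depth becomes 1
  Position 21 ')': depth becomes 0
  Position 22 '(': depth becomes 1
  Position 23 ')': depth becomes 0
Maximum depth reached: 3

3


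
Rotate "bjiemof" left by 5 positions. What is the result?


Input: "bjiemof", rotate left by 5
First 5 characters: "bjiem"
Remaining characters: "of"
Concatenate remaining + first: "of" + "bjiem" = "ofbjiem"

ofbjiem


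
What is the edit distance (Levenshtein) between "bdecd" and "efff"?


Computing edit distance: "bdecd" -> "efff"
DP table:
           e    f    f    f
      0    1    2    3    4
  b   1    1    2    3    4
  d   2    2    2    3    4
  e   3    2    3    3    4
  c   4    3    3    4    4
  d   5    4    4    4    5
Edit distance = dp[5][4] = 5

5


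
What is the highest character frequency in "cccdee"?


Input: cccdee
Character counts:
  'c': 3
  'd': 1
  'e': 2
Maximum frequency: 3

3


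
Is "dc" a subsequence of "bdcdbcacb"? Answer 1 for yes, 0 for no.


Check if "dc" is a subsequence of "bdcdbcacb"
Greedy scan:
  Position 0 ('b'): no match needed
  Position 1 ('d'): matches sub[0] = 'd'
  Position 2 ('c'): matches sub[1] = 'c'
  Position 3 ('d'): no match needed
  Position 4 ('b'): no match needed
  Position 5 ('c'): no match needed
  Position 6 ('a'): no match needed
  Position 7 ('c'): no match needed
  Position 8 ('b'): no match needed
All 2 characters matched => is a subsequence

1


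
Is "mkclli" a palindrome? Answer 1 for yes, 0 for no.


Input: mkclli
Reversed: illckm
  Compare pos 0 ('m') with pos 5 ('i'): MISMATCH
  Compare pos 1 ('k') with pos 4 ('l'): MISMATCH
  Compare pos 2 ('c') with pos 3 ('l'): MISMATCH
Result: not a palindrome

0


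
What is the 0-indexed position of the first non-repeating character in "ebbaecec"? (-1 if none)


Input: ebbaecec
Character frequencies:
  'a': 1
  'b': 2
  'c': 2
  'e': 3
Scanning left to right for freq == 1:
  Position 0 ('e'): freq=3, skip
  Position 1 ('b'): freq=2, skip
  Position 2 ('b'): freq=2, skip
  Position 3 ('a'): unique! => answer = 3

3


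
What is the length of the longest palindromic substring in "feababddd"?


Input: "feababddd"
Checking substrings for palindromes:
  [2:5] "aba" (len 3) => palindrome
  [3:6] "bab" (len 3) => palindrome
  [6:9] "ddd" (len 3) => palindrome
  [6:8] "dd" (len 2) => palindrome
  [7:9] "dd" (len 2) => palindrome
Longest palindromic substring: "aba" with length 3

3


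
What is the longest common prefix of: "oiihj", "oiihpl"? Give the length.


Words: oiihj, oiihpl
  Position 0: all 'o' => match
  Position 1: all 'i' => match
  Position 2: all 'i' => match
  Position 3: all 'h' => match
  Position 4: ('j', 'p') => mismatch, stop
LCP = "oiih" (length 4)

4


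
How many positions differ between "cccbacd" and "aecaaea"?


Comparing "cccbacd" and "aecaaea" position by position:
  Position 0: 'c' vs 'a' => DIFFER
  Position 1: 'c' vs 'e' => DIFFER
  Position 2: 'c' vs 'c' => same
  Position 3: 'b' vs 'a' => DIFFER
  Position 4: 'a' vs 'a' => same
  Position 5: 'c' vs 'e' => DIFFER
  Position 6: 'd' vs 'a' => DIFFER
Positions that differ: 5

5


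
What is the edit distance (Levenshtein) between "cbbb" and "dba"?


Computing edit distance: "cbbb" -> "dba"
DP table:
           d    b    a
      0    1    2    3
  c   1    1    2    3
  b   2    2    1    2
  b   3    3    2    2
  b   4    4    3    3
Edit distance = dp[4][3] = 3

3


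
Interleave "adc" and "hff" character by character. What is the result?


Interleaving "adc" and "hff":
  Position 0: 'a' from first, 'h' from second => "ah"
  Position 1: 'd' from first, 'f' from second => "df"
  Position 2: 'c' from first, 'f' from second => "cf"
Result: ahdfcf

ahdfcf


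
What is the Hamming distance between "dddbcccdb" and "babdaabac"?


Comparing "dddbcccdb" and "babdaabac" position by position:
  Position 0: 'd' vs 'b' => differ
  Position 1: 'd' vs 'a' => differ
  Position 2: 'd' vs 'b' => differ
  Position 3: 'b' vs 'd' => differ
  Position 4: 'c' vs 'a' => differ
  Position 5: 'c' vs 'a' => differ
  Position 6: 'c' vs 'b' => differ
  Position 7: 'd' vs 'a' => differ
  Position 8: 'b' vs 'c' => differ
Total differences (Hamming distance): 9

9


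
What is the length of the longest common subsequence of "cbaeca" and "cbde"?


LCS of "cbaeca" and "cbde"
DP table:
           c    b    d    e
      0    0    0    0    0
  c   0    1    1    1    1
  b   0    1    2    2    2
  a   0    1    2    2    2
  e   0    1    2    2    3
  c   0    1    2    2    3
  a   0    1    2    2    3
LCS length = dp[6][4] = 3

3
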